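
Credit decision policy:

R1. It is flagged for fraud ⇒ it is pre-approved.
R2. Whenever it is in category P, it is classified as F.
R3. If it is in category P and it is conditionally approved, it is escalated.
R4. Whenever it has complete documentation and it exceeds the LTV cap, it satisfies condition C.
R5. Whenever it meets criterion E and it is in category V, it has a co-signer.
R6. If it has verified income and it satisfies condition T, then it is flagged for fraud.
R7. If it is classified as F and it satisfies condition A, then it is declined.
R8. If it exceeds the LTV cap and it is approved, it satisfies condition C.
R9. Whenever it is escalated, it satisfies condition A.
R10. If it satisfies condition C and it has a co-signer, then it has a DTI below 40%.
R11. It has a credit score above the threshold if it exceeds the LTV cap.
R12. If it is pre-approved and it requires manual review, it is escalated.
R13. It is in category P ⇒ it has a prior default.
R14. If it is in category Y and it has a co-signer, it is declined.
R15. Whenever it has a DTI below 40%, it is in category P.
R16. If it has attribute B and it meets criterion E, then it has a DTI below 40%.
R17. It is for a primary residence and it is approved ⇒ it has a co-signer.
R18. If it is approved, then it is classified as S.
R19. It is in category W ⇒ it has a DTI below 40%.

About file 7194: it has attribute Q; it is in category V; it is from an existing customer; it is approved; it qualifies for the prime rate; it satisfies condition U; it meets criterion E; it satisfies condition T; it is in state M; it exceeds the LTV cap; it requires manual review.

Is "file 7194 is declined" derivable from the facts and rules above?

No

Forward chaining from the given facts derives: has a co-signer, satisfies condition C, has a DTI below 40%, has a credit score above the threshold, is in category P, is classified as S, is classified as F, has a prior default.
Rules concluding "it is declined": R7 needs "it satisfies condition A"; R14 needs "it is in category Y" — none of these are established.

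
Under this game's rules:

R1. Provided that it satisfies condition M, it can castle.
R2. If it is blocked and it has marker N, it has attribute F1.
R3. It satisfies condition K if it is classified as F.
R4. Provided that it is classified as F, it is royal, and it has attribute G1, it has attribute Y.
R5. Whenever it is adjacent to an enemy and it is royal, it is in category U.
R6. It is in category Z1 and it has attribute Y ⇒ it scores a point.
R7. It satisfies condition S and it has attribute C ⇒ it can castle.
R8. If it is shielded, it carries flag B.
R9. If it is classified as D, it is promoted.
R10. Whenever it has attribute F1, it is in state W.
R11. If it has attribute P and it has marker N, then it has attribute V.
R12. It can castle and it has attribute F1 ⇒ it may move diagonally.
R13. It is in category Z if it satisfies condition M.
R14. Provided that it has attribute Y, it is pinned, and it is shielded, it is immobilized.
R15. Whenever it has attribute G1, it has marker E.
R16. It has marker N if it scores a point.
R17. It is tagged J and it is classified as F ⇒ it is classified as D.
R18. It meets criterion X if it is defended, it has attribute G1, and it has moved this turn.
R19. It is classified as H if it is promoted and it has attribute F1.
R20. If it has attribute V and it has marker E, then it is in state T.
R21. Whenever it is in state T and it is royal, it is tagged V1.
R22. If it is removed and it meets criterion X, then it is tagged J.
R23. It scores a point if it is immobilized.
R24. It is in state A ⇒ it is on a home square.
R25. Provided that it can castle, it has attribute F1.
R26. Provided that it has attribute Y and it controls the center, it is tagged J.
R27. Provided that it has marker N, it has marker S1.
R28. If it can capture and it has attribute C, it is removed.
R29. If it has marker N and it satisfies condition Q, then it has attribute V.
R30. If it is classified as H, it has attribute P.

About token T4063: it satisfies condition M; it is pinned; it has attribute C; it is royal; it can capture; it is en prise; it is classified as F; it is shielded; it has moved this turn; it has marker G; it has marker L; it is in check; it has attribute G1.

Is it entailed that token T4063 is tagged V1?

Forward chaining from the given facts derives: can castle, satisfies condition K, has attribute Y, carries flag B, is in category Z, is immobilized, has marker E, scores a point, has attribute F1, is removed, is in state W, may move diagonally, has marker N, has marker S1.
The only rule concluding "it is tagged V1" is R21, which needs "it is in state T"; that is never established.

No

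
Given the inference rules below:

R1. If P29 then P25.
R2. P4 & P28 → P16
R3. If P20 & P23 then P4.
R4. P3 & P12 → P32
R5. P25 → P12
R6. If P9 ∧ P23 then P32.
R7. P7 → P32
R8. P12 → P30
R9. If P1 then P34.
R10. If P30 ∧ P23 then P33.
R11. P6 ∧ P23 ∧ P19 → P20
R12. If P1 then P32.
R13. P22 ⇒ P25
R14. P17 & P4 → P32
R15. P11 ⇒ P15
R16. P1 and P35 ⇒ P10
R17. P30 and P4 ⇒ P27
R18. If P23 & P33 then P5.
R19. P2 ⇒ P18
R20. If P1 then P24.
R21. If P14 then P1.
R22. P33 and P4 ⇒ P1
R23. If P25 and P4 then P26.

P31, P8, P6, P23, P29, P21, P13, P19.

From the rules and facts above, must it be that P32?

P25  (by R1: P29)
P12  (by R5: P25)
P30  (by R8: P12)
P33  (by R10: P30, P23)
P20  (by R11: P6, P23, P19)
P4  (by R3: P20, P23)
P1  (by R22: P33, P4)
P32  (by R12: P1)

Yes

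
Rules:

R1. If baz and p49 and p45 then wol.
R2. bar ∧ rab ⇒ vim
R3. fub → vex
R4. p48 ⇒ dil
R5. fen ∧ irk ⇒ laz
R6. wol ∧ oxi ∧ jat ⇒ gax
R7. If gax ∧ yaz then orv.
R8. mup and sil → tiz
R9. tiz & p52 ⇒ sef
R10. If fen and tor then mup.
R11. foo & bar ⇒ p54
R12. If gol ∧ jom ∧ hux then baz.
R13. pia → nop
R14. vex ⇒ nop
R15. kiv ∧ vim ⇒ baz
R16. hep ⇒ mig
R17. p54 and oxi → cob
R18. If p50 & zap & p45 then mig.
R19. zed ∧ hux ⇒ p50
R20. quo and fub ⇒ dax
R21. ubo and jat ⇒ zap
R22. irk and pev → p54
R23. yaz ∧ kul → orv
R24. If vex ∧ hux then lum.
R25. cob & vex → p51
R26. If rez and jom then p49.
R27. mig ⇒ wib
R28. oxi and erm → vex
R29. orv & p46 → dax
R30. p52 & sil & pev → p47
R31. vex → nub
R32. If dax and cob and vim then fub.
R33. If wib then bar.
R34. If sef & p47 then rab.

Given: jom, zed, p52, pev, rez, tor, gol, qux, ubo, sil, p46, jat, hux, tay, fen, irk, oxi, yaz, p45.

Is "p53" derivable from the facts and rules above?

Forward chaining from the given facts derives: laz, mup, baz, p50, zap, p54, p49, p47, wol, gax, orv, tiz, sef, cob, mig, wib, dax, bar, rab, vim, fub, vex, nop, lum, p51, nub.
No rule has p53 as its conclusion, and it is not among the given facts.

No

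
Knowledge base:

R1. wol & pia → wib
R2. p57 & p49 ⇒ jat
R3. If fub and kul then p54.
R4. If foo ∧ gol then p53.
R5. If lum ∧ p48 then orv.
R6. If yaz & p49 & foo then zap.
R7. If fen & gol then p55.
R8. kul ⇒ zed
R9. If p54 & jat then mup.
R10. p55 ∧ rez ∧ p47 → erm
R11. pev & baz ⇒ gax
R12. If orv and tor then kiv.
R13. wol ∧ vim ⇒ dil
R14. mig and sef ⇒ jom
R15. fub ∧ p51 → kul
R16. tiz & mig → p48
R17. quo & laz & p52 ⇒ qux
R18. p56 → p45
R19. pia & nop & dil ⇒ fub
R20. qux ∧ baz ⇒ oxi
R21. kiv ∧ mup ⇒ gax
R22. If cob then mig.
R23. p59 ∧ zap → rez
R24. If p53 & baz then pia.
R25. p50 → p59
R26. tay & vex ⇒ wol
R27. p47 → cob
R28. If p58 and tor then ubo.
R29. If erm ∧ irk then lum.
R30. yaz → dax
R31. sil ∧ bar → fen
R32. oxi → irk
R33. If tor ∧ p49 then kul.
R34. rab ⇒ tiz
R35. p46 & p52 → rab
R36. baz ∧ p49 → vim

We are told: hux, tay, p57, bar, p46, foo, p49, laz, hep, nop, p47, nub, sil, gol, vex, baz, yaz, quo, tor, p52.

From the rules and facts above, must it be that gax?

No

Forward chaining from the given facts derives: jat, p53, zap, qux, oxi, pia, wol, cob, dax, fen, irk, kul, rab, vim, wib, p55, zed, dil, fub, mig, tiz, p54, mup, p48.
Rules concluding gax: R11 needs pev; R21 needs kiv — none of these are established.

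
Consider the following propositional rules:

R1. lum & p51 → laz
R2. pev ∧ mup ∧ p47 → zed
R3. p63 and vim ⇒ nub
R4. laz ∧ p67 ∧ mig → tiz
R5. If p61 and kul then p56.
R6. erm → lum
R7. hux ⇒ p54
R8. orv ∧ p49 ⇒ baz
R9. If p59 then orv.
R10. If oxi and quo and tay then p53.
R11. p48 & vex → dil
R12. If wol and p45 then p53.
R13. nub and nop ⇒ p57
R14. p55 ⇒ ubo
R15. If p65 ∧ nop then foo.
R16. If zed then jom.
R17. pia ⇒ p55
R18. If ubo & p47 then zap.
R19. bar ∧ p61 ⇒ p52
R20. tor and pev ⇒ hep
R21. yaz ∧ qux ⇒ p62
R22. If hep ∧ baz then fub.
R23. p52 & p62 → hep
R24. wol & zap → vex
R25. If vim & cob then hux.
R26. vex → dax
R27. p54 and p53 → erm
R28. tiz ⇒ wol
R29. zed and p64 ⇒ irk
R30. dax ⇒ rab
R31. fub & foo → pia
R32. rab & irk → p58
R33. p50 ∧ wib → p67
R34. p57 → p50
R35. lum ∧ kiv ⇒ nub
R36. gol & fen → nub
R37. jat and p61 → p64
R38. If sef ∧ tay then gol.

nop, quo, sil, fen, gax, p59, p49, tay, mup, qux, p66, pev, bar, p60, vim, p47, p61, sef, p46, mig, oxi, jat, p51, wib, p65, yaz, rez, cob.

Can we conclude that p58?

zed  (by R2: pev, mup, p47)
orv  (by R9: p59)
p53  (by R10: oxi, quo, tay)
foo  (by R15: p65, nop)
p52  (by R19: bar, p61)
p62  (by R21: yaz, qux)
hep  (by R23: p52, p62)
hux  (by R25: vim, cob)
p64  (by R37: jat, p61)
gol  (by R38: sef, tay)
p54  (by R7: hux)
baz  (by R8: orv, p49)
fub  (by R22: hep, baz)
erm  (by R27: p54, p53)
irk  (by R29: zed, p64)
pia  (by R31: fub, foo)
nub  (by R36: gol, fen)
lum  (by R6: erm)
p57  (by R13: nub, nop)
p55  (by R17: pia)
p50  (by R34: p57)
laz  (by R1: lum, p51)
ubo  (by R14: p55)
zap  (by R18: ubo, p47)
p67  (by R33: p50, wib)
tiz  (by R4: laz, p67, mig)
wol  (by R28: tiz)
vex  (by R24: wol, zap)
dax  (by R26: vex)
rab  (by R30: dax)
p58  (by R32: rab, irk)

Yes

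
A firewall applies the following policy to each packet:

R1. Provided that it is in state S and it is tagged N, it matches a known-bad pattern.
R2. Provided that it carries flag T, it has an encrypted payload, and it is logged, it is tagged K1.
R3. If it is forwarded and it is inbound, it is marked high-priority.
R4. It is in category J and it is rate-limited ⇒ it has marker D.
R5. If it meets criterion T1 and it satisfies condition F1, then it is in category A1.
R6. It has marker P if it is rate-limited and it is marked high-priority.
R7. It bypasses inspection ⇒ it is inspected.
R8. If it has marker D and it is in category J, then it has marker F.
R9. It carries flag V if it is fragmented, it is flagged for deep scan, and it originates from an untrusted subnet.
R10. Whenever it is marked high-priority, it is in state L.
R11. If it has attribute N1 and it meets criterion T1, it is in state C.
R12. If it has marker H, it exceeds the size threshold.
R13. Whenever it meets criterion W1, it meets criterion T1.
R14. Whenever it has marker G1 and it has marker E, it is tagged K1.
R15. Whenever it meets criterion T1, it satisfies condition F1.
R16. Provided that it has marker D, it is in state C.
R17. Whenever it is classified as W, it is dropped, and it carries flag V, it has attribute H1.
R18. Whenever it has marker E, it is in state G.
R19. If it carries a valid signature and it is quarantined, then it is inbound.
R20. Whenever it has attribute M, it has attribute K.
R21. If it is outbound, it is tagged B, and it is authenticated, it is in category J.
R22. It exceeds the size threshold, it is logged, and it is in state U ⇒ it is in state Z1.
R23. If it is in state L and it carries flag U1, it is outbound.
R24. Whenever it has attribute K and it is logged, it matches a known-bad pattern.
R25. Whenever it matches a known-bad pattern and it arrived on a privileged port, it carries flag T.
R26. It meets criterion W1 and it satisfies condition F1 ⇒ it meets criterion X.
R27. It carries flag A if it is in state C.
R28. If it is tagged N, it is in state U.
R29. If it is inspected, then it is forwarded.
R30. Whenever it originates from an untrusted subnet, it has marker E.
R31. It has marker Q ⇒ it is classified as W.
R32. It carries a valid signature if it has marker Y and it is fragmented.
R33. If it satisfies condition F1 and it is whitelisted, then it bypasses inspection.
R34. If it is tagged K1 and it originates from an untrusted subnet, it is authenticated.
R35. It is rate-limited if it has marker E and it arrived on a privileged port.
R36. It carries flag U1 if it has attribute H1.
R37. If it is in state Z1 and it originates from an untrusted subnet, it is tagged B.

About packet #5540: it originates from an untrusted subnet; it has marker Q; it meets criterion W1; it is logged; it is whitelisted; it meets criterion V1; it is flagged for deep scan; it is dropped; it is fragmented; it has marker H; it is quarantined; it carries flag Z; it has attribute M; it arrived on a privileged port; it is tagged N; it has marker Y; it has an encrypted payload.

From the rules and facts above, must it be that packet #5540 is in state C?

By R9 (it is fragmented, it is flagged for deep scan, it originates from an untrusted subnet): it carries flag V.
By R12 (it has marker H): it exceeds the size threshold.
By R13 (it meets criterion W1): it meets criterion T1.
By R15 (it meets criterion T1): it satisfies condition F1.
By R20 (it has attribute M): it has attribute K.
By R24 (it has attribute K, it is logged): it matches a known-bad pattern.
By R25 (it matches a known-bad pattern, it arrived on a privileged port): it carries flag T.
By R28 (it is tagged N): it is in state U.
By R30 (it originates from an untrusted subnet): it has marker E.
By R31 (it has marker Q): it is classified as W.
By R32 (it has marker Y, it is fragmented): it carries a valid signature.
By R33 (it satisfies condition F1, it is whitelisted): it bypasses inspection.
By R35 (it has marker E, it arrived on a privileged port): it is rate-limited.
By R2 (it carries flag T, it has an encrypted payload, it is logged): it is tagged K1.
By R7 (it bypasses inspection): it is inspected.
By R17 (it is classified as W, it is dropped, it carries flag V): it has attribute H1.
By R19 (it carries a valid signature, it is quarantined): it is inbound.
By R22 (it exceeds the size threshold, it is logged, it is in state U): it is in state Z1.
By R29 (it is inspected): it is forwarded.
By R34 (it is tagged K1, it originates from an untrusted subnet): it is authenticated.
By R36 (it has attribute H1): it carries flag U1.
By R37 (it is in state Z1, it originates from an untrusted subnet): it is tagged B.
By R3 (it is forwarded, it is inbound): it is marked high-priority.
By R10 (it is marked high-priority): it is in state L.
By R23 (it is in state L, it carries flag U1): it is outbound.
By R21 (it is outbound, it is tagged B, it is authenticated): it is in category J.
By R4 (it is in category J, it is rate-limited): it has marker D.
By R16 (it has marker D): it is in state C.

Yes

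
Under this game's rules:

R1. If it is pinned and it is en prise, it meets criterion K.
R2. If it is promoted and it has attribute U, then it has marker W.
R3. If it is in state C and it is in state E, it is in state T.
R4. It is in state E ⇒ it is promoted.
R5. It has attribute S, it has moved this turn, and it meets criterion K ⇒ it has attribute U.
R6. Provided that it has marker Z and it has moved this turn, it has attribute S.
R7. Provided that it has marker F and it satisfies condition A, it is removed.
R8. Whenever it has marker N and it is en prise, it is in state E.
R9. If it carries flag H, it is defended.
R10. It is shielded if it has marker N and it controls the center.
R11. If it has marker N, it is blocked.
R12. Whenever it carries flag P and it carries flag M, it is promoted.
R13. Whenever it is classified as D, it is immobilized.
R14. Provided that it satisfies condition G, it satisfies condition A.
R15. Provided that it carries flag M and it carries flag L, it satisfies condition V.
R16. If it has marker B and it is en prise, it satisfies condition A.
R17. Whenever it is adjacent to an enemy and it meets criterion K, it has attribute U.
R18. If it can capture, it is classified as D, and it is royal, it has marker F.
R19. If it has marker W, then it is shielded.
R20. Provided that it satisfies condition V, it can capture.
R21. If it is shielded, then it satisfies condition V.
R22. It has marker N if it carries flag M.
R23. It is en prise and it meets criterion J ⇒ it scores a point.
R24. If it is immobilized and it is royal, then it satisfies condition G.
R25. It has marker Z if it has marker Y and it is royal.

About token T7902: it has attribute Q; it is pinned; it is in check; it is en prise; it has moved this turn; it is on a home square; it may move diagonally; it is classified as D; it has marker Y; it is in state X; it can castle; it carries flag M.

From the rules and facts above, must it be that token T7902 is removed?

Forward chaining from the given facts derives: meets criterion K, is immobilized, has marker N, is in state E, is blocked, is promoted.
The only rule concluding "it is removed" is R7, which needs "it has marker F"; that is never established.

No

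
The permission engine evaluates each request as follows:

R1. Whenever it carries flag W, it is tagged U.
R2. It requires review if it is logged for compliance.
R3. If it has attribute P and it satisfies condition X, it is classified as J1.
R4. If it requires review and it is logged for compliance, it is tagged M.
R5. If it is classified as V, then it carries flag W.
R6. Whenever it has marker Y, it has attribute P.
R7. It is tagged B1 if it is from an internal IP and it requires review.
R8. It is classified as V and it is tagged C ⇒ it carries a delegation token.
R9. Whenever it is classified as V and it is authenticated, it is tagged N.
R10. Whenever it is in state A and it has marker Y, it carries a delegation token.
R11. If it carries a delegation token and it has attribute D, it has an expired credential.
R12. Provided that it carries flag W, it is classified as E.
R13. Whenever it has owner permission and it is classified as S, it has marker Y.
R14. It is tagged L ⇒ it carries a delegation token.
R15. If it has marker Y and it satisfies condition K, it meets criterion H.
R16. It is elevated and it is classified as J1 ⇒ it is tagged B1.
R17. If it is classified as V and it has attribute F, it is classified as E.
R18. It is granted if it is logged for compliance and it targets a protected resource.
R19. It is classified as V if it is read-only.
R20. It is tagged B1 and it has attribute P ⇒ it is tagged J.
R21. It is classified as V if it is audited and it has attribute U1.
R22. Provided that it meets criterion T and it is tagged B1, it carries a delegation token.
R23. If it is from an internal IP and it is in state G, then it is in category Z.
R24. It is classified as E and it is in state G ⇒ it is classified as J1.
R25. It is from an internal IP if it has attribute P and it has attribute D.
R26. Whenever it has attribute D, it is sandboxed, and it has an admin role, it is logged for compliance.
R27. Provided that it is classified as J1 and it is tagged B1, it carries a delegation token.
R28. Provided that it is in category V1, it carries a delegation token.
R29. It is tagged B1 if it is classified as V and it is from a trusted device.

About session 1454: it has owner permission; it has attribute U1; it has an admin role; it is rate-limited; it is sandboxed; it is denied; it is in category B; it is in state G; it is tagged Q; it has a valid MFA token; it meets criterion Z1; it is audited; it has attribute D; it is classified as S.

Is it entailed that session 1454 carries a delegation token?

Yes

By R13 (it has owner permission, it is classified as S): it has marker Y.
By R21 (it is audited, it has attribute U1): it is classified as V.
By R26 (it has attribute D, it is sandboxed, it has an admin role): it is logged for compliance.
By R2 (it is logged for compliance): it requires review.
By R5 (it is classified as V): it carries flag W.
By R6 (it has marker Y): it has attribute P.
By R12 (it carries flag W): it is classified as E.
By R24 (it is classified as E, it is in state G): it is classified as J1.
By R25 (it has attribute P, it has attribute D): it is from an internal IP.
By R7 (it is from an internal IP, it requires review): it is tagged B1.
By R27 (it is classified as J1, it is tagged B1): it carries a delegation token.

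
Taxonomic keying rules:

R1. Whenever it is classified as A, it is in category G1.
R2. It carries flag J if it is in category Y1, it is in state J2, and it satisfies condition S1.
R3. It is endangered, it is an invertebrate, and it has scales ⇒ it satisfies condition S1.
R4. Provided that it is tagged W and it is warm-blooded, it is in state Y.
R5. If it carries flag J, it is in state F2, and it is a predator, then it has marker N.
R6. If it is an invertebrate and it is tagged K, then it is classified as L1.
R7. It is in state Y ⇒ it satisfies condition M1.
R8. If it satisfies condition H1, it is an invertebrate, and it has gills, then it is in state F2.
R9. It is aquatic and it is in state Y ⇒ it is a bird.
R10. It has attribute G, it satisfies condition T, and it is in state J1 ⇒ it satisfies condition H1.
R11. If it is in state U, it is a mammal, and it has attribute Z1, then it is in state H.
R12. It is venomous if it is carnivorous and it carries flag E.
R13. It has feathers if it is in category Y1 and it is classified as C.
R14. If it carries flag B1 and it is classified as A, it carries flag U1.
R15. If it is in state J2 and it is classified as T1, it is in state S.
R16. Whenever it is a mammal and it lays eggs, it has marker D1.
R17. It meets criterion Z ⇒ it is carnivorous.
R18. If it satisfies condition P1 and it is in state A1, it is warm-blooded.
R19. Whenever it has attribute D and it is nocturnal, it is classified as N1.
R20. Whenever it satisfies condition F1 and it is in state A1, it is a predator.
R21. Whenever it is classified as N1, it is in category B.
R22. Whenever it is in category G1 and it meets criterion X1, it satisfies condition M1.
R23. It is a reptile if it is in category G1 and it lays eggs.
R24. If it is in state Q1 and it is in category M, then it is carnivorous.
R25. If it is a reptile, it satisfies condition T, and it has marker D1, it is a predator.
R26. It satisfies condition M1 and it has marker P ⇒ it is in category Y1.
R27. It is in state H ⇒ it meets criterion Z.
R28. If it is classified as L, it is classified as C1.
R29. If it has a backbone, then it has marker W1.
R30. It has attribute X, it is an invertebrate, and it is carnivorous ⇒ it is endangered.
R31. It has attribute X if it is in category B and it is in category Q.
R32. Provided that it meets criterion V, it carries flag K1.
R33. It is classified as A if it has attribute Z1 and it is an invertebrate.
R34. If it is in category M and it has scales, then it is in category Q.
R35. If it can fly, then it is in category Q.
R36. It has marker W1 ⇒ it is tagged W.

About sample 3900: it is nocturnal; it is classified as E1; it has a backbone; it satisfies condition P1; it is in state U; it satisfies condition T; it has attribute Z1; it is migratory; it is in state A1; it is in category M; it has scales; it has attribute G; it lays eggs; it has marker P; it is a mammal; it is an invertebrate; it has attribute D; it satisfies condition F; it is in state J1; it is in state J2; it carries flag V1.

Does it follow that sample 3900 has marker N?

Forward chaining from the given facts derives: satisfies condition H1, is in state H, has marker D1, is warm-blooded, is classified as N1, is in category B, meets criterion Z, has marker W1, is classified as A, is in category Q, is tagged W, is in category G1, is in state Y, satisfies condition M1, is carnivorous, is a reptile, is a predator, is in category Y1, has attribute X, is endangered, satisfies condition S1, carries flag J.
The only rule concluding "it has marker N" is R5, which needs "it is in state F2"; that is never established.

No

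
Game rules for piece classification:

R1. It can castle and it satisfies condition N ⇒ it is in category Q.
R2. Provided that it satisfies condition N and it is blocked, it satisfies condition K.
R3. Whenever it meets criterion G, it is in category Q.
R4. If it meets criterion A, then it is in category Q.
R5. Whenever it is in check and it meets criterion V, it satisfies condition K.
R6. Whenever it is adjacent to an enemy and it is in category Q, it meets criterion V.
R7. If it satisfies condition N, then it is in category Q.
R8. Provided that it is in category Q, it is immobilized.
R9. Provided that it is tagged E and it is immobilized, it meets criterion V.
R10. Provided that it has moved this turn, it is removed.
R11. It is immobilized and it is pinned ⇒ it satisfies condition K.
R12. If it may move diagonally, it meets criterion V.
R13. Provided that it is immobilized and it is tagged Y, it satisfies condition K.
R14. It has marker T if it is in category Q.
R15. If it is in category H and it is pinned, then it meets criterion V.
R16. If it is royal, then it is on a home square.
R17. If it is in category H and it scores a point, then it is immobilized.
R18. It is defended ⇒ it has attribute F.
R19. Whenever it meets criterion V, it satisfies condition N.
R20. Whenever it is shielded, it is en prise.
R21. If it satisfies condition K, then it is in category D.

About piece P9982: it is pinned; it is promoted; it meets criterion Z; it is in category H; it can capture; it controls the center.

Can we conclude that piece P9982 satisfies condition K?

Yes

By R15 (it is in category H, it is pinned): it meets criterion V.
By R19 (it meets criterion V): it satisfies condition N.
By R7 (it satisfies condition N): it is in category Q.
By R8 (it is in category Q): it is immobilized.
By R11 (it is immobilized, it is pinned): it satisfies condition K.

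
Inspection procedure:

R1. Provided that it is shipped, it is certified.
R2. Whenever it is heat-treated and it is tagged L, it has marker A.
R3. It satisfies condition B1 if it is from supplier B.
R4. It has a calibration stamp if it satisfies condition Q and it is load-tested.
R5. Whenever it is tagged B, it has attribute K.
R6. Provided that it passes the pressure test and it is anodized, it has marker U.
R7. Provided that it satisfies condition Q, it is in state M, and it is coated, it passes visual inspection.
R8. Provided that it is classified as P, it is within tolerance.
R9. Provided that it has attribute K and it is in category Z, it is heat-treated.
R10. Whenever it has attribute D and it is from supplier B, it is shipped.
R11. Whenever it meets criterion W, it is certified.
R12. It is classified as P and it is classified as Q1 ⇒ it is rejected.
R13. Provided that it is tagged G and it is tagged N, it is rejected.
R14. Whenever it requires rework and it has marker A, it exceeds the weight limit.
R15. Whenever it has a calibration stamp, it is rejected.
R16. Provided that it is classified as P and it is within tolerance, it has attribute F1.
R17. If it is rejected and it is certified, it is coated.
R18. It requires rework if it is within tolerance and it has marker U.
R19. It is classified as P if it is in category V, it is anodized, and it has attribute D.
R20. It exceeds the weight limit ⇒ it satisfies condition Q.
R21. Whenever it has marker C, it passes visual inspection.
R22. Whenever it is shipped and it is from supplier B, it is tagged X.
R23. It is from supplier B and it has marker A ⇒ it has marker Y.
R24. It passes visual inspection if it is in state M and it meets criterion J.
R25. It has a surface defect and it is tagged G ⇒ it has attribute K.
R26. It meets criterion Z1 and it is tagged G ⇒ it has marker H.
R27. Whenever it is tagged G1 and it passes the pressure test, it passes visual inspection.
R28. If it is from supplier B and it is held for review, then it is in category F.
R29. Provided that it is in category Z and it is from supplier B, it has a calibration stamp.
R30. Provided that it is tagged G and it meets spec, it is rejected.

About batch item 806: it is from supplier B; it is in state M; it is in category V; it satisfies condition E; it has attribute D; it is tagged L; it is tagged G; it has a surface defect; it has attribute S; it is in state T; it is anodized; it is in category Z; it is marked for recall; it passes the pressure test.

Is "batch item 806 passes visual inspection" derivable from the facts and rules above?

Yes

By R6 (it passes the pressure test, it is anodized): it has marker U.
By R10 (it has attribute D, it is from supplier B): it is shipped.
By R19 (it is in category V, it is anodized, it has attribute D): it is classified as P.
By R25 (it has a surface defect, it is tagged G): it has attribute K.
By R29 (it is in category Z, it is from supplier B): it has a calibration stamp.
By R1 (it is shipped): it is certified.
By R8 (it is classified as P): it is within tolerance.
By R9 (it has attribute K, it is in category Z): it is heat-treated.
By R15 (it has a calibration stamp): it is rejected.
By R17 (it is rejected, it is certified): it is coated.
By R18 (it is within tolerance, it has marker U): it requires rework.
By R2 (it is heat-treated, it is tagged L): it has marker A.
By R14 (it requires rework, it has marker A): it exceeds the weight limit.
By R20 (it exceeds the weight limit): it satisfies condition Q.
By R7 (it satisfies condition Q, it is in state M, it is coated): it passes visual inspection.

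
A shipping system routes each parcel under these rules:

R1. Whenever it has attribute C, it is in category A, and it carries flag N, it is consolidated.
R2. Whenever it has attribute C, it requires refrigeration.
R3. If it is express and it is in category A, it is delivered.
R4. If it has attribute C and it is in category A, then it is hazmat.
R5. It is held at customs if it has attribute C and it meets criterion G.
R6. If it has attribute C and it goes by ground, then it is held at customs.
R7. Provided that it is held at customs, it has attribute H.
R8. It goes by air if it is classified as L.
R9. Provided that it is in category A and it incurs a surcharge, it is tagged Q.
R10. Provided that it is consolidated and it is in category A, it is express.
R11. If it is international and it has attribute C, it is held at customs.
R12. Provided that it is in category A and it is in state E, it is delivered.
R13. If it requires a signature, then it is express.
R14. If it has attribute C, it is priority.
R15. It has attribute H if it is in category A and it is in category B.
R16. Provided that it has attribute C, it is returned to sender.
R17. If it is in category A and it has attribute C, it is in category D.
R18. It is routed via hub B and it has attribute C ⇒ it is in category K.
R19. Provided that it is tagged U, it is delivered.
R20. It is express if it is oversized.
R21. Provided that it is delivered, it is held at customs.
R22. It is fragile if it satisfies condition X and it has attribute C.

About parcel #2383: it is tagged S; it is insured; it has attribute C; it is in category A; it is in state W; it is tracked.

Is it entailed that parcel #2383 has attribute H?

No

Forward chaining from the given facts derives: requires refrigeration, is hazmat, is priority, is returned to sender, is in category D.
Rules concluding "it has attribute H": R7 needs "it is held at customs"; R15 needs "it is in category B" — none of these are established.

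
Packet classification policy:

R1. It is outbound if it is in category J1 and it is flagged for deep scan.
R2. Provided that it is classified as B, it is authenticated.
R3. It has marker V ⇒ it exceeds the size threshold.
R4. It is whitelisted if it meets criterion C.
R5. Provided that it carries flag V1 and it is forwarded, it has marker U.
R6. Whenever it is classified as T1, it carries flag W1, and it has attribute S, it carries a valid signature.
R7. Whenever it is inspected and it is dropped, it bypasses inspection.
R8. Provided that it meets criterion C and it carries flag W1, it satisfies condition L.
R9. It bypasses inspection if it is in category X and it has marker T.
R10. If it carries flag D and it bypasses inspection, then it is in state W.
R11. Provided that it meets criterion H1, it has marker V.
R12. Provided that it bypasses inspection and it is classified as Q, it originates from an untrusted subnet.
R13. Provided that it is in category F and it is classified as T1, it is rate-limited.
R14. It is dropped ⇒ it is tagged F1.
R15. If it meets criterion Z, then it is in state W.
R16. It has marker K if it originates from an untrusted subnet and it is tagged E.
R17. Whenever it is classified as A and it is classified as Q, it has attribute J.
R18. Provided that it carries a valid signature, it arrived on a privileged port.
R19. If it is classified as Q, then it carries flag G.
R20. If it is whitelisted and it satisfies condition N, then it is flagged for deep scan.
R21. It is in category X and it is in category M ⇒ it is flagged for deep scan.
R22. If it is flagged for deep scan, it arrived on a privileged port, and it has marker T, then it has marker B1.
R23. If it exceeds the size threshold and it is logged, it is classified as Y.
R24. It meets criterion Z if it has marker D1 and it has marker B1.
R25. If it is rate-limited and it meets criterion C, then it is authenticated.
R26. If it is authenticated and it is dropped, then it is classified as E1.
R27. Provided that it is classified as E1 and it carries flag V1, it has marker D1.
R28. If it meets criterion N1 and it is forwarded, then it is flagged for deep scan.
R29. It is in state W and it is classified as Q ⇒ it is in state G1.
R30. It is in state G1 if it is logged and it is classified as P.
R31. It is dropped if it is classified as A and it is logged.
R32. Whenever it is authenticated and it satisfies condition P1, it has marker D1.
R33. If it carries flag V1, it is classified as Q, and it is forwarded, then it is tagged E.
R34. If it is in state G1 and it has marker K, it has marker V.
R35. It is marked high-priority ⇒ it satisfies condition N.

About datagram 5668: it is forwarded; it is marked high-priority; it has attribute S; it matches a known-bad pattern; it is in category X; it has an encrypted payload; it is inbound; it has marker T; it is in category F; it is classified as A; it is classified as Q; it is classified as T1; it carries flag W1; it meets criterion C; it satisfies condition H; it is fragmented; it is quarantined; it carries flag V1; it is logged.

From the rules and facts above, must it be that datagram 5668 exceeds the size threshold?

By R4 (it meets criterion C): it is whitelisted.
By R6 (it is classified as T1, it carries flag W1, it has attribute S): it carries a valid signature.
By R9 (it is in category X, it has marker T): it bypasses inspection.
By R12 (it bypasses inspection, it is classified as Q): it originates from an untrusted subnet.
By R13 (it is in category F, it is classified as T1): it is rate-limited.
By R18 (it carries a valid signature): it arrived on a privileged port.
By R25 (it is rate-limited, it meets criterion C): it is authenticated.
By R31 (it is classified as A, it is logged): it is dropped.
By R33 (it carries flag V1, it is classified as Q, it is forwarded): it is tagged E.
By R35 (it is marked high-priority): it satisfies condition N.
By R16 (it originates from an untrusted subnet, it is tagged E): it has marker K.
By R20 (it is whitelisted, it satisfies condition N): it is flagged for deep scan.
By R22 (it is flagged for deep scan, it arrived on a privileged port, it has marker T): it has marker B1.
By R26 (it is authenticated, it is dropped): it is classified as E1.
By R27 (it is classified as E1, it carries flag V1): it has marker D1.
By R24 (it has marker D1, it has marker B1): it meets criterion Z.
By R15 (it meets criterion Z): it is in state W.
By R29 (it is in state W, it is classified as Q): it is in state G1.
By R34 (it is in state G1, it has marker K): it has marker V.
By R3 (it has marker V): it exceeds the size threshold.

Yes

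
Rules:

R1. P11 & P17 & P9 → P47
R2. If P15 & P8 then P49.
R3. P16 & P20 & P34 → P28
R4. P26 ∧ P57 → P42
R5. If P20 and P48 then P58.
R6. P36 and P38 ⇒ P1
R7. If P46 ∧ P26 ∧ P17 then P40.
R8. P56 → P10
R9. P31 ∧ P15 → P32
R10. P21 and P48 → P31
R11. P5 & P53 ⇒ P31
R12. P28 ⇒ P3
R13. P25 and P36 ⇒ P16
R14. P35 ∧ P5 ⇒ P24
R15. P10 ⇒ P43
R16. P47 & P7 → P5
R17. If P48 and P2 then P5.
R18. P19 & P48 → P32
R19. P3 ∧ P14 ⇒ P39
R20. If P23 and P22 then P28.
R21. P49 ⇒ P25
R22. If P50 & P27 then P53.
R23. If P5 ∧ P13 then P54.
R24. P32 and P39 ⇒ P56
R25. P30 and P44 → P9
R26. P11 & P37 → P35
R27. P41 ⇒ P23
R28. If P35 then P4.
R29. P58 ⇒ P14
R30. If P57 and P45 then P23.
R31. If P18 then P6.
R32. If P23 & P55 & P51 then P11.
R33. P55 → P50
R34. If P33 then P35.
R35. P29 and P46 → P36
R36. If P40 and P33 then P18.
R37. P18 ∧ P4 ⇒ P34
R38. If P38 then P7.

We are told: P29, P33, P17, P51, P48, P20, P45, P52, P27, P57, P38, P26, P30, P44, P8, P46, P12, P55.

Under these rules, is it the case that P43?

Forward chaining from the given facts derives: P42, P58, P40, P9, P14, P23, P11, P50, P35, P36, P18, P7, P47, P1, P5, P53, P4, P6, P34, P31, P24.
The only rule concluding P43 is R15, which needs P10; that is never established.

No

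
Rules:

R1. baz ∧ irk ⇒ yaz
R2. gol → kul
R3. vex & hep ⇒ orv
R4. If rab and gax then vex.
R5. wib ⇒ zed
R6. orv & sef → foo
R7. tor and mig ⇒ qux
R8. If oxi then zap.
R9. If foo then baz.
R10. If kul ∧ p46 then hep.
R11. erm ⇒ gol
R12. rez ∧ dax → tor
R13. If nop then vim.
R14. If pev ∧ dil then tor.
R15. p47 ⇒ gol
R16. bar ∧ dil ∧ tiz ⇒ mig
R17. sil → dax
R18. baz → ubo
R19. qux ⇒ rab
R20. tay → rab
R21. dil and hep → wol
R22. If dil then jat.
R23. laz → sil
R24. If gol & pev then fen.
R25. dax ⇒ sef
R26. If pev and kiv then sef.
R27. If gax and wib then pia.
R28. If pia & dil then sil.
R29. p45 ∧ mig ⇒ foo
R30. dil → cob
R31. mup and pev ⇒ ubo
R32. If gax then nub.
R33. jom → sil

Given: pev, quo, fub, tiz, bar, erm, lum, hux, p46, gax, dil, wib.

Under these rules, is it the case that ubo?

gol  (by R11: erm)
tor  (by R14: pev, dil)
mig  (by R16: bar, dil, tiz)
pia  (by R27: gax, wib)
sil  (by R28: pia, dil)
kul  (by R2: gol)
qux  (by R7: tor, mig)
hep  (by R10: kul, p46)
dax  (by R17: sil)
rab  (by R19: qux)
sef  (by R25: dax)
vex  (by R4: rab, gax)
orv  (by R3: vex, hep)
foo  (by R6: orv, sef)
baz  (by R9: foo)
ubo  (by R18: baz)

Yes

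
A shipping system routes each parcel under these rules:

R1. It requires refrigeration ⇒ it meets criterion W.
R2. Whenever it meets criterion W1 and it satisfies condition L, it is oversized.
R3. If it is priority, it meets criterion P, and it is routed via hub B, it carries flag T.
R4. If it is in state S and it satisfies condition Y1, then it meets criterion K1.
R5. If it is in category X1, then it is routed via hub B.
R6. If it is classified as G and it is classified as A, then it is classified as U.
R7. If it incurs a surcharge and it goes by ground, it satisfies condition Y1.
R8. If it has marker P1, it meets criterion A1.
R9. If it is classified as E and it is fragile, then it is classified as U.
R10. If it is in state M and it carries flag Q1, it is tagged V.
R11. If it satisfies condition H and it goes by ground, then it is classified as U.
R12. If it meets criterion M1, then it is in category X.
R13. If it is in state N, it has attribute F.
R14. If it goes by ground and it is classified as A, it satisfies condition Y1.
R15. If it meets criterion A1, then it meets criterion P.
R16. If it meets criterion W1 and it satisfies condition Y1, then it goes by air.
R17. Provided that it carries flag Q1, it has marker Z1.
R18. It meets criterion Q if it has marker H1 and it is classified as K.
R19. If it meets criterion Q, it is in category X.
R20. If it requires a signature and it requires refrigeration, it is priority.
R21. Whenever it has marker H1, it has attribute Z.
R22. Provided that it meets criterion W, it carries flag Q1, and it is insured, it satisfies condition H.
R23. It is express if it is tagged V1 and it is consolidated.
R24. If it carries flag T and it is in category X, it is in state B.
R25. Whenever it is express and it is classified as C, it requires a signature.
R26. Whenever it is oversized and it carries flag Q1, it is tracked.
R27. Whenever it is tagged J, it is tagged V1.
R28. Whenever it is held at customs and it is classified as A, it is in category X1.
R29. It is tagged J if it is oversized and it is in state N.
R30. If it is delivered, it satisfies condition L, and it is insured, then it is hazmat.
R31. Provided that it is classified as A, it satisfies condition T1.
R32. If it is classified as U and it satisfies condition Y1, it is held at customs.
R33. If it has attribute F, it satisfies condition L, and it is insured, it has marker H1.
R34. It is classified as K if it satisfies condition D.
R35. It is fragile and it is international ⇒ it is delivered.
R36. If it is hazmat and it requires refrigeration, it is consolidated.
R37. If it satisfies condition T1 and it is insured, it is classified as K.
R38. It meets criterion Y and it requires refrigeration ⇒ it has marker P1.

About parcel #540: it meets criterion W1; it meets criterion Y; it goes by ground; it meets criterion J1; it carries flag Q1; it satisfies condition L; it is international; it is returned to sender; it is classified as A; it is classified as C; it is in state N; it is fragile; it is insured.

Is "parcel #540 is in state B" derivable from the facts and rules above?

Forward chaining from the given facts derives: is oversized, has attribute F, satisfies condition Y1, goes by air, has marker Z1, is tracked, is tagged J, satisfies condition T1, has marker H1, is delivered, is classified as K, meets criterion Q, is in category X, has attribute Z, is tagged V1, is hazmat.
The only rule concluding "it is in state B" is R24, which needs "it carries flag T"; that is never established.

No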